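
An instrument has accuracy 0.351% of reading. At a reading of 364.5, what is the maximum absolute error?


Absolute error = (accuracy% / 100) * reading.
Error = (0.351 / 100) * 364.5
Error = 0.00351 * 364.5
Error = 1.2794

1.2794


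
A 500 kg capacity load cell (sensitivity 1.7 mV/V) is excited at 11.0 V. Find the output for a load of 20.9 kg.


Vout = rated_output * Vex * (load / capacity).
Vout = 1.7 * 11.0 * (20.9 / 500)
Vout = 1.7 * 11.0 * 0.0418
Vout = 0.782 mV

0.782 mV


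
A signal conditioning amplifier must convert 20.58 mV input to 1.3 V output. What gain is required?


Gain = Vout / Vin (converting to same units).
G = 1.3 V / 20.58 mV
G = 1300.0 mV / 20.58 mV
G = 63.17

63.17


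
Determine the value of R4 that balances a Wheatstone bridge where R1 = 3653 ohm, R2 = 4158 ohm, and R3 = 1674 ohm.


At balance: R1*R4 = R2*R3, so R4 = R2*R3/R1.
R4 = 4158 * 1674 / 3653
R4 = 6960492 / 3653
R4 = 1905.42 ohm

1905.42 ohm


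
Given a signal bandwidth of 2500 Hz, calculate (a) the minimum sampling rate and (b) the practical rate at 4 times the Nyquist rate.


By Nyquist theorem, fs_min = 2 * fmax.
fs_min = 2 * 2500 = 5000 Hz
Practical rate = 4 * fs_min = 4 * 5000 = 20000 Hz

fs_min = 5000 Hz, fs_practical = 20000 Hz


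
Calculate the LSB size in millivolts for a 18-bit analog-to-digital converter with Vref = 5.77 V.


The resolution (LSB) of an ADC is Vref / 2^n.
LSB = 5.77 / 2^18
LSB = 5.77 / 262144
LSB = 2.201e-05 V = 0.0220108 mV

0.0220108 mV


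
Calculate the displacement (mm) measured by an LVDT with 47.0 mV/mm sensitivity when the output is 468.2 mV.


Displacement = Vout / sensitivity.
d = 468.2 / 47.0
d = 9.962 mm

9.962 mm


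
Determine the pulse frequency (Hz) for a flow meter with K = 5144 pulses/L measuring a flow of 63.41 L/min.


Frequency = K * Q / 60 (converting L/min to L/s).
f = 5144 * 63.41 / 60
f = 326181.04 / 60
f = 5436.35 Hz

5436.35 Hz


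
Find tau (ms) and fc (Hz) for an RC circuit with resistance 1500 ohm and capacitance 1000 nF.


Time constant: tau = R * C.
tau = 1500 * 1.00e-06 = 0.0015 s
tau = 1.5 ms
Cutoff frequency: fc = 1 / (2*pi*R*C).
fc = 1 / (2*pi*0.0015) = 106.1 Hz

tau = 1.5 ms, fc = 106.1 Hz


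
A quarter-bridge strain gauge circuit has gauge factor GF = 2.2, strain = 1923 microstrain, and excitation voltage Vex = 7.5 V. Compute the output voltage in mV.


Quarter bridge output: Vout = (GF * epsilon * Vex) / 4.
Vout = (2.2 * 1923e-6 * 7.5) / 4
Vout = 0.0317295 / 4 V
Vout = 0.00793238 V = 7.9324 mV

7.9324 mV


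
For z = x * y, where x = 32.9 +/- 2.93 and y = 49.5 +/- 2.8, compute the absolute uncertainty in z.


For a product z = x*y, the relative uncertainty is:
uz/z = sqrt((ux/x)^2 + (uy/y)^2)
Relative uncertainties: ux/x = 2.93/32.9 = 0.089058
uy/y = 2.8/49.5 = 0.056566
z = 32.9 * 49.5 = 1628.5
uz = 1628.5 * sqrt(0.089058^2 + 0.056566^2) = 171.817

171.817


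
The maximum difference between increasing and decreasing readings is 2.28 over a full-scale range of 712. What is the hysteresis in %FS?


Hysteresis = (max difference / full scale) * 100%.
H = (2.28 / 712) * 100
H = 0.32 %FS

0.32 %FS


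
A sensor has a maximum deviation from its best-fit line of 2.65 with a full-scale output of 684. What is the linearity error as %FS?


Linearity error = (max deviation / full scale) * 100%.
Linearity = (2.65 / 684) * 100
Linearity = 0.387 %FS

0.387 %FS


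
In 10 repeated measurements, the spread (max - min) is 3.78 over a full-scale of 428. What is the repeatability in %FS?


Repeatability = (spread / full scale) * 100%.
R = (3.78 / 428) * 100
R = 0.883 %FS

0.883 %FS


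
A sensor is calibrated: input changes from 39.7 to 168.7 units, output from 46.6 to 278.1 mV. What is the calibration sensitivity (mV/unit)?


Sensitivity = (y2 - y1) / (x2 - x1).
S = (278.1 - 46.6) / (168.7 - 39.7)
S = 231.5 / 129.0
S = 1.7946 mV/unit

1.7946 mV/unit


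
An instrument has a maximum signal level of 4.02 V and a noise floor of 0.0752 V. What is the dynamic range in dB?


Dynamic range = 20 * log10(Vmax / Vnoise).
DR = 20 * log10(4.02 / 0.0752)
DR = 20 * log10(53.46)
DR = 34.56 dB

34.56 dB


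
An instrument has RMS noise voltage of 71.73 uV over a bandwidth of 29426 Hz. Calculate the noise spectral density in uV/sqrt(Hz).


Noise spectral density = Vrms / sqrt(BW).
NSD = 71.73 / sqrt(29426)
NSD = 71.73 / 171.5401
NSD = 0.4182 uV/sqrt(Hz)

0.4182 uV/sqrt(Hz)


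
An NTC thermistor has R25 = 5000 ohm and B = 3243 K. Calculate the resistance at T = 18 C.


NTC thermistor equation: Rt = R25 * exp(B * (1/T - 1/T25)).
T in Kelvin: 291.15 K, T25 = 298.15 K
1/T - 1/T25 = 1/291.15 - 1/298.15 = 8.064e-05
B * (1/T - 1/T25) = 3243 * 8.064e-05 = 0.2615
Rt = 5000 * exp(0.2615) = 6494.5 ohm

6494.5 ohm


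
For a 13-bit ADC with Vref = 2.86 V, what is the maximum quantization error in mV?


The maximum quantization error is +/- LSB/2.
LSB = Vref / 2^n = 2.86 / 8192 = 0.00034912 V
Max error = LSB / 2 = 0.00034912 / 2 = 0.00017456 V
Max error = 0.1746 mV

0.1746 mV


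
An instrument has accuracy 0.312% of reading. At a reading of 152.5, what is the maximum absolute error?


Absolute error = (accuracy% / 100) * reading.
Error = (0.312 / 100) * 152.5
Error = 0.00312 * 152.5
Error = 0.4758

0.4758


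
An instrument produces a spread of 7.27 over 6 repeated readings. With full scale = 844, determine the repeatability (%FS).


Repeatability = (spread / full scale) * 100%.
R = (7.27 / 844) * 100
R = 0.861 %FS

0.861 %FS


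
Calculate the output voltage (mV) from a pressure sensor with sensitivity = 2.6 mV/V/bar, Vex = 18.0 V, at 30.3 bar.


Output = sensitivity * Vex * P.
Vout = 2.6 * 18.0 * 30.3
Vout = 46.8 * 30.3
Vout = 1418.04 mV

1418.04 mV


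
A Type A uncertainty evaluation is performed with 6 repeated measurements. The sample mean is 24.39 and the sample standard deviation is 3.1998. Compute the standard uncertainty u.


The standard uncertainty for Type A evaluation is u = s / sqrt(n).
u = 3.1998 / sqrt(6)
u = 3.1998 / 2.4495
u = 1.3063

1.3063


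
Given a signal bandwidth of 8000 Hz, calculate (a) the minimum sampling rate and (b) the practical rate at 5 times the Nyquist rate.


By Nyquist theorem, fs_min = 2 * fmax.
fs_min = 2 * 8000 = 16000 Hz
Practical rate = 5 * fs_min = 5 * 16000 = 80000 Hz

fs_min = 16000 Hz, fs_practical = 80000 Hz


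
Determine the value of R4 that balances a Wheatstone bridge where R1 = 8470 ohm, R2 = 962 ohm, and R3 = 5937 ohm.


At balance: R1*R4 = R2*R3, so R4 = R2*R3/R1.
R4 = 962 * 5937 / 8470
R4 = 5711394 / 8470
R4 = 674.31 ohm

674.31 ohm


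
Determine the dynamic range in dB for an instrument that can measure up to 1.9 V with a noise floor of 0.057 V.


Dynamic range = 20 * log10(Vmax / Vnoise).
DR = 20 * log10(1.9 / 0.057)
DR = 20 * log10(33.33)
DR = 30.46 dB

30.46 dB


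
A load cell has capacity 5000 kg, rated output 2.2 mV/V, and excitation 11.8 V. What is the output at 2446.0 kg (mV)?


Vout = rated_output * Vex * (load / capacity).
Vout = 2.2 * 11.8 * (2446.0 / 5000)
Vout = 2.2 * 11.8 * 0.4892
Vout = 12.7 mV

12.7 mV


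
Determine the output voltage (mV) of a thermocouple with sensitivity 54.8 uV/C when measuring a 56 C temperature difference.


The thermocouple output V = sensitivity * dT.
V = 54.8 uV/C * 56 C
V = 3068.8 uV
V = 3.069 mV

3.069 mV


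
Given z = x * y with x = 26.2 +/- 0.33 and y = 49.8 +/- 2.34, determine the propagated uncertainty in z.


For a product z = x*y, the relative uncertainty is:
uz/z = sqrt((ux/x)^2 + (uy/y)^2)
Relative uncertainties: ux/x = 0.33/26.2 = 0.012595
uy/y = 2.34/49.8 = 0.046988
z = 26.2 * 49.8 = 1304.8
uz = 1304.8 * sqrt(0.012595^2 + 0.046988^2) = 63.472

63.472


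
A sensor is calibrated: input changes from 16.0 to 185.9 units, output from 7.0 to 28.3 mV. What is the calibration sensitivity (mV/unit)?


Sensitivity = (y2 - y1) / (x2 - x1).
S = (28.3 - 7.0) / (185.9 - 16.0)
S = 21.3 / 169.9
S = 0.1254 mV/unit

0.1254 mV/unit


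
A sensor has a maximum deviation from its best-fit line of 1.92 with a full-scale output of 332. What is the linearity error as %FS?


Linearity error = (max deviation / full scale) * 100%.
Linearity = (1.92 / 332) * 100
Linearity = 0.578 %FS

0.578 %FS


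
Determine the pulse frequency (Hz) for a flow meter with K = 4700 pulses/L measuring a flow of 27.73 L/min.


Frequency = K * Q / 60 (converting L/min to L/s).
f = 4700 * 27.73 / 60
f = 130331.0 / 60
f = 2172.18 Hz

2172.18 Hz


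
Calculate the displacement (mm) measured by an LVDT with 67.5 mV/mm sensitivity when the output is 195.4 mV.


Displacement = Vout / sensitivity.
d = 195.4 / 67.5
d = 2.895 mm

2.895 mm


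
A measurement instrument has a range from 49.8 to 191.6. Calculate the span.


Span = upper range - lower range.
Span = 191.6 - (49.8)
Span = 141.8

141.8


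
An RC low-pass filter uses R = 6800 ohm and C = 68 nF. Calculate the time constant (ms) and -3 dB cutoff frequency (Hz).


Time constant: tau = R * C.
tau = 6800 * 6.80e-08 = 0.0004624 s
tau = 0.4624 ms
Cutoff frequency: fc = 1 / (2*pi*R*C).
fc = 1 / (2*pi*0.0004624) = 344.19 Hz

tau = 0.4624 ms, fc = 344.19 Hz


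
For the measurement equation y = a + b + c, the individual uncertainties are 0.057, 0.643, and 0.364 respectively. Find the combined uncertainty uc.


For a sum of independent quantities, uc = sqrt(u1^2 + u2^2 + u3^2).
uc = sqrt(0.057^2 + 0.643^2 + 0.364^2)
uc = sqrt(0.003249 + 0.413449 + 0.132496)
uc = 0.7411

0.7411


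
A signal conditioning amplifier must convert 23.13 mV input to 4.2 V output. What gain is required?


Gain = Vout / Vin (converting to same units).
G = 4.2 V / 23.13 mV
G = 4200.0 mV / 23.13 mV
G = 181.58

181.58


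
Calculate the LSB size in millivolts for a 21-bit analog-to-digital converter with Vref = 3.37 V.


The resolution (LSB) of an ADC is Vref / 2^n.
LSB = 3.37 / 2^21
LSB = 3.37 / 2097152
LSB = 1.61e-06 V = 0.00160694 mV

0.00160694 mV


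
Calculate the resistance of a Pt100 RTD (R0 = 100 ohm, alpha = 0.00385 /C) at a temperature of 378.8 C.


The RTD equation: Rt = R0 * (1 + alpha * T).
Rt = 100 * (1 + 0.00385 * 378.8)
Rt = 100 * (1 + 1.45838)
Rt = 100 * 2.45838
Rt = 245.838 ohm

245.838 ohm


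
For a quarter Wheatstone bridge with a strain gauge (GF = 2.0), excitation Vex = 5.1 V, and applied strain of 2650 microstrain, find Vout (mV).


Quarter bridge output: Vout = (GF * epsilon * Vex) / 4.
Vout = (2.0 * 2650e-6 * 5.1) / 4
Vout = 0.02703 / 4 V
Vout = 0.0067575 V = 6.7575 mV

6.7575 mV


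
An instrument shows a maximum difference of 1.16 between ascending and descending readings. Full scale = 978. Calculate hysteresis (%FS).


Hysteresis = (max difference / full scale) * 100%.
H = (1.16 / 978) * 100
H = 0.119 %FS

0.119 %FS


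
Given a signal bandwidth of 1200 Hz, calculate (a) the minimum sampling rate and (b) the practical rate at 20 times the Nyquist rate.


By Nyquist theorem, fs_min = 2 * fmax.
fs_min = 2 * 1200 = 2400 Hz
Practical rate = 20 * fs_min = 20 * 2400 = 48000 Hz

fs_min = 2400 Hz, fs_practical = 48000 Hz


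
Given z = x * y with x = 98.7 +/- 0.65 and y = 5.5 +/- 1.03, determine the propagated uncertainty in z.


For a product z = x*y, the relative uncertainty is:
uz/z = sqrt((ux/x)^2 + (uy/y)^2)
Relative uncertainties: ux/x = 0.65/98.7 = 0.006586
uy/y = 1.03/5.5 = 0.187273
z = 98.7 * 5.5 = 542.9
uz = 542.9 * sqrt(0.006586^2 + 0.187273^2) = 101.724

101.724


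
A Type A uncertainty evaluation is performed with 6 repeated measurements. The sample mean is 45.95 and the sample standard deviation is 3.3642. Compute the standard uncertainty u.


The standard uncertainty for Type A evaluation is u = s / sqrt(n).
u = 3.3642 / sqrt(6)
u = 3.3642 / 2.4495
u = 1.3734

1.3734


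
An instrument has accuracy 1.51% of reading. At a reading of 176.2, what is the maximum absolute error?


Absolute error = (accuracy% / 100) * reading.
Error = (1.51 / 100) * 176.2
Error = 0.0151 * 176.2
Error = 2.6606

2.6606


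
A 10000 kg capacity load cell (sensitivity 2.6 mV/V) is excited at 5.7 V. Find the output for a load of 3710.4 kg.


Vout = rated_output * Vex * (load / capacity).
Vout = 2.6 * 5.7 * (3710.4 / 10000)
Vout = 2.6 * 5.7 * 0.37104
Vout = 5.499 mV

5.499 mV


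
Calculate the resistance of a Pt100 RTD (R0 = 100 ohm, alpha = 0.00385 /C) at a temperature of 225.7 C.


The RTD equation: Rt = R0 * (1 + alpha * T).
Rt = 100 * (1 + 0.00385 * 225.7)
Rt = 100 * (1 + 0.868945)
Rt = 100 * 1.868945
Rt = 186.894 ohm

186.894 ohm


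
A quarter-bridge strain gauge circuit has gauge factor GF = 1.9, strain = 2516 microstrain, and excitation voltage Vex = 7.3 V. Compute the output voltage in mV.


Quarter bridge output: Vout = (GF * epsilon * Vex) / 4.
Vout = (1.9 * 2516e-6 * 7.3) / 4
Vout = 0.03489692 / 4 V
Vout = 0.00872423 V = 8.7242 mV

8.7242 mV


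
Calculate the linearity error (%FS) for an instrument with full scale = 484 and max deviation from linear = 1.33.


Linearity error = (max deviation / full scale) * 100%.
Linearity = (1.33 / 484) * 100
Linearity = 0.275 %FS

0.275 %FS


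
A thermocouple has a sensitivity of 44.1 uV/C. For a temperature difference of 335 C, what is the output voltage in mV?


The thermocouple output V = sensitivity * dT.
V = 44.1 uV/C * 335 C
V = 14773.5 uV
V = 14.774 mV

14.774 mV


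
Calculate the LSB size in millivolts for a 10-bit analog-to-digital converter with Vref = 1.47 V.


The resolution (LSB) of an ADC is Vref / 2^n.
LSB = 1.47 / 2^10
LSB = 1.47 / 1024
LSB = 0.00143555 V = 1.43554688 mV

1.43554688 mV


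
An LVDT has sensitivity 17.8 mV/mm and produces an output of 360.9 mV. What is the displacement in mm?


Displacement = Vout / sensitivity.
d = 360.9 / 17.8
d = 20.275 mm

20.275 mm


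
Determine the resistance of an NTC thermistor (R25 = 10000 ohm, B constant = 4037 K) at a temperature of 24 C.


NTC thermistor equation: Rt = R25 * exp(B * (1/T - 1/T25)).
T in Kelvin: 297.15 K, T25 = 298.15 K
1/T - 1/T25 = 1/297.15 - 1/298.15 = 1.129e-05
B * (1/T - 1/T25) = 4037 * 1.129e-05 = 0.0456
Rt = 10000 * exp(0.0456) = 10466.2 ohm

10466.2 ohm


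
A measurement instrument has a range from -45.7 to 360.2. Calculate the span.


Span = upper range - lower range.
Span = 360.2 - (-45.7)
Span = 405.9

405.9


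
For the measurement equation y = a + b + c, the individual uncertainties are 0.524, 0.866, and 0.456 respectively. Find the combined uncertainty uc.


For a sum of independent quantities, uc = sqrt(u1^2 + u2^2 + u3^2).
uc = sqrt(0.524^2 + 0.866^2 + 0.456^2)
uc = sqrt(0.274576 + 0.749956 + 0.207936)
uc = 1.1102

1.1102


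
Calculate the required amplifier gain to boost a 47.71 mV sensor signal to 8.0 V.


Gain = Vout / Vin (converting to same units).
G = 8.0 V / 47.71 mV
G = 8000.0 mV / 47.71 mV
G = 167.68

167.68


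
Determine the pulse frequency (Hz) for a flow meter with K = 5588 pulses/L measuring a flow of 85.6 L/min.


Frequency = K * Q / 60 (converting L/min to L/s).
f = 5588 * 85.6 / 60
f = 478332.8 / 60
f = 7972.21 Hz

7972.21 Hz


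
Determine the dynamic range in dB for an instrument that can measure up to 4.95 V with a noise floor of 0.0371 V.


Dynamic range = 20 * log10(Vmax / Vnoise).
DR = 20 * log10(4.95 / 0.0371)
DR = 20 * log10(133.42)
DR = 42.5 dB

42.5 dB


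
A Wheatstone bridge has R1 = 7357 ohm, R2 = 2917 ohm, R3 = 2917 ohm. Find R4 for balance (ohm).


At balance: R1*R4 = R2*R3, so R4 = R2*R3/R1.
R4 = 2917 * 2917 / 7357
R4 = 8508889 / 7357
R4 = 1156.57 ohm

1156.57 ohm


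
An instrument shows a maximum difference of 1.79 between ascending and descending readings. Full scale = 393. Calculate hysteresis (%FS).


Hysteresis = (max difference / full scale) * 100%.
H = (1.79 / 393) * 100
H = 0.455 %FS

0.455 %FS


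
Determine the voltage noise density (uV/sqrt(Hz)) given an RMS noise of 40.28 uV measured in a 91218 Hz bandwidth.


Noise spectral density = Vrms / sqrt(BW).
NSD = 40.28 / sqrt(91218)
NSD = 40.28 / 302.0232
NSD = 0.1334 uV/sqrt(Hz)

0.1334 uV/sqrt(Hz)


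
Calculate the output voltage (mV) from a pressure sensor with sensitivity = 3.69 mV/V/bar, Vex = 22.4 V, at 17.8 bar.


Output = sensitivity * Vex * P.
Vout = 3.69 * 22.4 * 17.8
Vout = 82.656 * 17.8
Vout = 1471.28 mV

1471.28 mV


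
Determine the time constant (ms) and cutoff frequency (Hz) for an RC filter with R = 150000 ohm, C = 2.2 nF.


Time constant: tau = R * C.
tau = 150000 * 2.20e-09 = 0.00033 s
tau = 0.33 ms
Cutoff frequency: fc = 1 / (2*pi*R*C).
fc = 1 / (2*pi*0.00033) = 482.29 Hz

tau = 0.33 ms, fc = 482.29 Hz


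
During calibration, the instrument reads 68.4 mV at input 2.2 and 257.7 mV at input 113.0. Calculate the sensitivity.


Sensitivity = (y2 - y1) / (x2 - x1).
S = (257.7 - 68.4) / (113.0 - 2.2)
S = 189.3 / 110.8
S = 1.7085 mV/unit

1.7085 mV/unit


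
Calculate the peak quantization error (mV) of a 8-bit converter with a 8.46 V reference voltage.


The maximum quantization error is +/- LSB/2.
LSB = Vref / 2^n = 8.46 / 256 = 0.03304688 V
Max error = LSB / 2 = 0.03304688 / 2 = 0.01652344 V
Max error = 16.5234 mV

16.5234 mV


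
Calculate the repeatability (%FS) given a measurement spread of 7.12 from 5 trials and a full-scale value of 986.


Repeatability = (spread / full scale) * 100%.
R = (7.12 / 986) * 100
R = 0.722 %FS

0.722 %FS


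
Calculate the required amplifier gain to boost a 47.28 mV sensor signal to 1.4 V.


Gain = Vout / Vin (converting to same units).
G = 1.4 V / 47.28 mV
G = 1400.0 mV / 47.28 mV
G = 29.61

29.61


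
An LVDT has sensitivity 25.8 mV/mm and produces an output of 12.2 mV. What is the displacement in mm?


Displacement = Vout / sensitivity.
d = 12.2 / 25.8
d = 0.473 mm

0.473 mm


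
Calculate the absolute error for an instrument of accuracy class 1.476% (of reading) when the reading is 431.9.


Absolute error = (accuracy% / 100) * reading.
Error = (1.476 / 100) * 431.9
Error = 0.01476 * 431.9
Error = 6.3748

6.3748


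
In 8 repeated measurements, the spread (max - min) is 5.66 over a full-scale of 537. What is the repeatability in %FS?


Repeatability = (spread / full scale) * 100%.
R = (5.66 / 537) * 100
R = 1.054 %FS

1.054 %FS


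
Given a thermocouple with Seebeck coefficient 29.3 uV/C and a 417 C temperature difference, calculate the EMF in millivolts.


The thermocouple output V = sensitivity * dT.
V = 29.3 uV/C * 417 C
V = 12218.1 uV
V = 12.218 mV

12.218 mV


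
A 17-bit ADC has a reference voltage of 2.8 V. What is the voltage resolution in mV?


The resolution (LSB) of an ADC is Vref / 2^n.
LSB = 2.8 / 2^17
LSB = 2.8 / 131072
LSB = 2.136e-05 V = 0.0213623 mV

0.0213623 mV


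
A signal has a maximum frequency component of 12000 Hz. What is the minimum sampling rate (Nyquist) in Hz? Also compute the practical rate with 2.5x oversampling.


By Nyquist theorem, fs_min = 2 * fmax.
fs_min = 2 * 12000 = 24000 Hz
Practical rate = 2.5 * fs_min = 2.5 * 24000 = 60000 Hz

fs_min = 24000 Hz, fs_practical = 60000 Hz


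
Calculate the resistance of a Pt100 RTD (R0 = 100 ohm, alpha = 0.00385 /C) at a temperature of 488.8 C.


The RTD equation: Rt = R0 * (1 + alpha * T).
Rt = 100 * (1 + 0.00385 * 488.8)
Rt = 100 * (1 + 1.88188)
Rt = 100 * 2.88188
Rt = 288.188 ohm

288.188 ohm


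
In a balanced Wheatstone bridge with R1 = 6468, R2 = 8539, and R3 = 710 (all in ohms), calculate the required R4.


At balance: R1*R4 = R2*R3, so R4 = R2*R3/R1.
R4 = 8539 * 710 / 6468
R4 = 6062690 / 6468
R4 = 937.34 ohm

937.34 ohm


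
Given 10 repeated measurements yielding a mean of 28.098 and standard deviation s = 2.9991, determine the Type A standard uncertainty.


The standard uncertainty for Type A evaluation is u = s / sqrt(n).
u = 2.9991 / sqrt(10)
u = 2.9991 / 3.1623
u = 0.9484

0.9484


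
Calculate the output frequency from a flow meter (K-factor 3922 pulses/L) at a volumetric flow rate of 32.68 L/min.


Frequency = K * Q / 60 (converting L/min to L/s).
f = 3922 * 32.68 / 60
f = 128170.96 / 60
f = 2136.18 Hz

2136.18 Hz


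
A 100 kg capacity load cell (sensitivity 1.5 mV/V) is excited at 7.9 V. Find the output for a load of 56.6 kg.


Vout = rated_output * Vex * (load / capacity).
Vout = 1.5 * 7.9 * (56.6 / 100)
Vout = 1.5 * 7.9 * 0.566
Vout = 6.707 mV

6.707 mV


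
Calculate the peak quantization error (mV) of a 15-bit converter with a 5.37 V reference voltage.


The maximum quantization error is +/- LSB/2.
LSB = Vref / 2^n = 5.37 / 32768 = 0.00016388 V
Max error = LSB / 2 = 0.00016388 / 2 = 8.194e-05 V
Max error = 0.0819 mV

0.0819 mV


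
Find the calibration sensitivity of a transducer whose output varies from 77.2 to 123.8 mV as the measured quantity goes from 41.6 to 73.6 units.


Sensitivity = (y2 - y1) / (x2 - x1).
S = (123.8 - 77.2) / (73.6 - 41.6)
S = 46.6 / 32.0
S = 1.4563 mV/unit

1.4563 mV/unit


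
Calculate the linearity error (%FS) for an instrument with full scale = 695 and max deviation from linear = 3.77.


Linearity error = (max deviation / full scale) * 100%.
Linearity = (3.77 / 695) * 100
Linearity = 0.542 %FS

0.542 %FS


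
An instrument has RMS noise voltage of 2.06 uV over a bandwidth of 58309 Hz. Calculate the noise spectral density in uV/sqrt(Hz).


Noise spectral density = Vrms / sqrt(BW).
NSD = 2.06 / sqrt(58309)
NSD = 2.06 / 241.4726
NSD = 0.0085 uV/sqrt(Hz)

0.0085 uV/sqrt(Hz)


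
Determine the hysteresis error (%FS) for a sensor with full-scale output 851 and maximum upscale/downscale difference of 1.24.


Hysteresis = (max difference / full scale) * 100%.
H = (1.24 / 851) * 100
H = 0.146 %FS

0.146 %FS


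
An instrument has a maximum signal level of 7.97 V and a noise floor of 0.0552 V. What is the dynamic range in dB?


Dynamic range = 20 * log10(Vmax / Vnoise).
DR = 20 * log10(7.97 / 0.0552)
DR = 20 * log10(144.38)
DR = 43.19 dB

43.19 dB


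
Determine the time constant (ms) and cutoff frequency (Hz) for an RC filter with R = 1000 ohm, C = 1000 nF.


Time constant: tau = R * C.
tau = 1000 * 1.00e-06 = 0.001 s
tau = 1.0 ms
Cutoff frequency: fc = 1 / (2*pi*R*C).
fc = 1 / (2*pi*0.001) = 159.15 Hz

tau = 1.0 ms, fc = 159.15 Hz


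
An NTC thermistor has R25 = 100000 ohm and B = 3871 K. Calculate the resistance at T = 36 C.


NTC thermistor equation: Rt = R25 * exp(B * (1/T - 1/T25)).
T in Kelvin: 309.15 K, T25 = 298.15 K
1/T - 1/T25 = 1/309.15 - 1/298.15 = -0.00011934
B * (1/T - 1/T25) = 3871 * -0.00011934 = -0.462
Rt = 100000 * exp(-0.462) = 63004.3 ohm

63004.3 ohm


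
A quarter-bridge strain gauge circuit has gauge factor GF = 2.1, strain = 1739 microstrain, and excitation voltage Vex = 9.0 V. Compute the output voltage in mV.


Quarter bridge output: Vout = (GF * epsilon * Vex) / 4.
Vout = (2.1 * 1739e-6 * 9.0) / 4
Vout = 0.0328671 / 4 V
Vout = 0.00821678 V = 8.2168 mV

8.2168 mV


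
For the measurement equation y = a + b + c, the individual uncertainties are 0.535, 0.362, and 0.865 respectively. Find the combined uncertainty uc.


For a sum of independent quantities, uc = sqrt(u1^2 + u2^2 + u3^2).
uc = sqrt(0.535^2 + 0.362^2 + 0.865^2)
uc = sqrt(0.286225 + 0.131044 + 0.748225)
uc = 1.0796

1.0796


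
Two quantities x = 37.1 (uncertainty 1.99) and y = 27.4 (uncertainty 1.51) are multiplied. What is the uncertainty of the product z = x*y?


For a product z = x*y, the relative uncertainty is:
uz/z = sqrt((ux/x)^2 + (uy/y)^2)
Relative uncertainties: ux/x = 1.99/37.1 = 0.053639
uy/y = 1.51/27.4 = 0.055109
z = 37.1 * 27.4 = 1016.5
uz = 1016.5 * sqrt(0.053639^2 + 0.055109^2) = 78.176

78.176


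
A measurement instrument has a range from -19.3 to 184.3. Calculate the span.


Span = upper range - lower range.
Span = 184.3 - (-19.3)
Span = 203.6

203.6


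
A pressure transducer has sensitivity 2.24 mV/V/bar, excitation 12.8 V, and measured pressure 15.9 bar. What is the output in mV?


Output = sensitivity * Vex * P.
Vout = 2.24 * 12.8 * 15.9
Vout = 28.672 * 15.9
Vout = 455.88 mV

455.88 mV


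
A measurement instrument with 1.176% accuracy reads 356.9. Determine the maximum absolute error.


Absolute error = (accuracy% / 100) * reading.
Error = (1.176 / 100) * 356.9
Error = 0.01176 * 356.9
Error = 4.1971

4.1971


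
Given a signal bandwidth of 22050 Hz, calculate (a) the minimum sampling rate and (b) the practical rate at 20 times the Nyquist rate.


By Nyquist theorem, fs_min = 2 * fmax.
fs_min = 2 * 22050 = 44100 Hz
Practical rate = 20 * fs_min = 20 * 44100 = 882000 Hz

fs_min = 44100 Hz, fs_practical = 882000 Hz


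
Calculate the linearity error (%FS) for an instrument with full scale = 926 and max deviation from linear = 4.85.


Linearity error = (max deviation / full scale) * 100%.
Linearity = (4.85 / 926) * 100
Linearity = 0.524 %FS

0.524 %FS


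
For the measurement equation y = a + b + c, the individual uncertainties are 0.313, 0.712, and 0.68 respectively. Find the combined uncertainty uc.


For a sum of independent quantities, uc = sqrt(u1^2 + u2^2 + u3^2).
uc = sqrt(0.313^2 + 0.712^2 + 0.68^2)
uc = sqrt(0.097969 + 0.506944 + 0.4624)
uc = 1.0331

1.0331


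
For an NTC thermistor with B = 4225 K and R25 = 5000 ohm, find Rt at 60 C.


NTC thermistor equation: Rt = R25 * exp(B * (1/T - 1/T25)).
T in Kelvin: 333.15 K, T25 = 298.15 K
1/T - 1/T25 = 1/333.15 - 1/298.15 = -0.00035237
B * (1/T - 1/T25) = 4225 * -0.00035237 = -1.4887
Rt = 5000 * exp(-1.4887) = 1128.3 ohm

1128.3 ohm


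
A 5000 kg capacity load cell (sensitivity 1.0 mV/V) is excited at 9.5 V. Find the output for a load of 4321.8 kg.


Vout = rated_output * Vex * (load / capacity).
Vout = 1.0 * 9.5 * (4321.8 / 5000)
Vout = 1.0 * 9.5 * 0.86436
Vout = 8.211 mV

8.211 mV


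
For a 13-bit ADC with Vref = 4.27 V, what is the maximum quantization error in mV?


The maximum quantization error is +/- LSB/2.
LSB = Vref / 2^n = 4.27 / 8192 = 0.00052124 V
Max error = LSB / 2 = 0.00052124 / 2 = 0.00026062 V
Max error = 0.2606 mV

0.2606 mV


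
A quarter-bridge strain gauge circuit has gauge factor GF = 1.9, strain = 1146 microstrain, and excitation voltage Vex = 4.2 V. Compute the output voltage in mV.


Quarter bridge output: Vout = (GF * epsilon * Vex) / 4.
Vout = (1.9 * 1146e-6 * 4.2) / 4
Vout = 0.00914508 / 4 V
Vout = 0.00228627 V = 2.2863 mV

2.2863 mV


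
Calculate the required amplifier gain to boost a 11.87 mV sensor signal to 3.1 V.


Gain = Vout / Vin (converting to same units).
G = 3.1 V / 11.87 mV
G = 3100.0 mV / 11.87 mV
G = 261.16

261.16


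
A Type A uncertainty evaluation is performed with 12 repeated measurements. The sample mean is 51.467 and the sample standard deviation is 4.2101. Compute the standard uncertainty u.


The standard uncertainty for Type A evaluation is u = s / sqrt(n).
u = 4.2101 / sqrt(12)
u = 4.2101 / 3.4641
u = 1.2154

1.2154


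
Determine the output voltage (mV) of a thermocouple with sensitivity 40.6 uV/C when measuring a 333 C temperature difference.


The thermocouple output V = sensitivity * dT.
V = 40.6 uV/C * 333 C
V = 13519.8 uV
V = 13.52 mV

13.52 mV


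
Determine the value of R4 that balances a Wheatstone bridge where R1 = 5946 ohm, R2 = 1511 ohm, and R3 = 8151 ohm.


At balance: R1*R4 = R2*R3, so R4 = R2*R3/R1.
R4 = 1511 * 8151 / 5946
R4 = 12316161 / 5946
R4 = 2071.34 ohm

2071.34 ohm


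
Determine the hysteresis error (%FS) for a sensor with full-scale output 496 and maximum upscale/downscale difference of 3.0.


Hysteresis = (max difference / full scale) * 100%.
H = (3.0 / 496) * 100
H = 0.605 %FS

0.605 %FS


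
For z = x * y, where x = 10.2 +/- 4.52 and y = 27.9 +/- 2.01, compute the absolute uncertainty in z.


For a product z = x*y, the relative uncertainty is:
uz/z = sqrt((ux/x)^2 + (uy/y)^2)
Relative uncertainties: ux/x = 4.52/10.2 = 0.443137
uy/y = 2.01/27.9 = 0.072043
z = 10.2 * 27.9 = 284.6
uz = 284.6 * sqrt(0.443137^2 + 0.072043^2) = 127.764

127.764


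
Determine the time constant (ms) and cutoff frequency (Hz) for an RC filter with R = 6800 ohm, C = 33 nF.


Time constant: tau = R * C.
tau = 6800 * 3.30e-08 = 0.0002244 s
tau = 0.2244 ms
Cutoff frequency: fc = 1 / (2*pi*R*C).
fc = 1 / (2*pi*0.0002244) = 709.25 Hz

tau = 0.2244 ms, fc = 709.25 Hz


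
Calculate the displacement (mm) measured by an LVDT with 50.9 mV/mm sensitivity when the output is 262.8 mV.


Displacement = Vout / sensitivity.
d = 262.8 / 50.9
d = 5.163 mm

5.163 mm


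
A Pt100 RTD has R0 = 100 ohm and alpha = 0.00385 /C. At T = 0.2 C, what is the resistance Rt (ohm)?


The RTD equation: Rt = R0 * (1 + alpha * T).
Rt = 100 * (1 + 0.00385 * 0.2)
Rt = 100 * (1 + 0.00077)
Rt = 100 * 1.00077
Rt = 100.077 ohm

100.077 ohm


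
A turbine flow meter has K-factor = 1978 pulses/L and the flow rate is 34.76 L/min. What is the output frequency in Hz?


Frequency = K * Q / 60 (converting L/min to L/s).
f = 1978 * 34.76 / 60
f = 68755.28 / 60
f = 1145.92 Hz

1145.92 Hz


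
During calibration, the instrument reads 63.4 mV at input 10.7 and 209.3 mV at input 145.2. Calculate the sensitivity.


Sensitivity = (y2 - y1) / (x2 - x1).
S = (209.3 - 63.4) / (145.2 - 10.7)
S = 145.9 / 134.5
S = 1.0848 mV/unit

1.0848 mV/unit


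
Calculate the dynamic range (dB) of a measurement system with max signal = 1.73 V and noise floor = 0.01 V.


Dynamic range = 20 * log10(Vmax / Vnoise).
DR = 20 * log10(1.73 / 0.01)
DR = 20 * log10(173.0)
DR = 44.76 dB

44.76 dB


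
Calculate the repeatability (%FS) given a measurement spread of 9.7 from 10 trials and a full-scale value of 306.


Repeatability = (spread / full scale) * 100%.
R = (9.7 / 306) * 100
R = 3.17 %FS

3.17 %FS


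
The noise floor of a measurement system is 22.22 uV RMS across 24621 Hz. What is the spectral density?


Noise spectral density = Vrms / sqrt(BW).
NSD = 22.22 / sqrt(24621)
NSD = 22.22 / 156.9108
NSD = 0.1416 uV/sqrt(Hz)

0.1416 uV/sqrt(Hz)


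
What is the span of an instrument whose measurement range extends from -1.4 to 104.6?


Span = upper range - lower range.
Span = 104.6 - (-1.4)
Span = 106.0

106.0


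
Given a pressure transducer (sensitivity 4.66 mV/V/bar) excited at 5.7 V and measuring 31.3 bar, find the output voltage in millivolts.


Output = sensitivity * Vex * P.
Vout = 4.66 * 5.7 * 31.3
Vout = 26.562 * 31.3
Vout = 831.39 mV

831.39 mV


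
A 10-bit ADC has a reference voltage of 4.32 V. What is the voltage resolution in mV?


The resolution (LSB) of an ADC is Vref / 2^n.
LSB = 4.32 / 2^10
LSB = 4.32 / 1024
LSB = 0.00421875 V = 4.21875 mV

4.21875 mV


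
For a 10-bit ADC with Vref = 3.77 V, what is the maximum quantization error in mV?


The maximum quantization error is +/- LSB/2.
LSB = Vref / 2^n = 3.77 / 1024 = 0.00368164 V
Max error = LSB / 2 = 0.00368164 / 2 = 0.00184082 V
Max error = 1.8408 mV

1.8408 mV


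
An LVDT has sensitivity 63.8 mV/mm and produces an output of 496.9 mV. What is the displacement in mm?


Displacement = Vout / sensitivity.
d = 496.9 / 63.8
d = 7.788 mm

7.788 mm


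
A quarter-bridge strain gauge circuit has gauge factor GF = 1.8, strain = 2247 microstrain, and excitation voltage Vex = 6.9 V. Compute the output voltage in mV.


Quarter bridge output: Vout = (GF * epsilon * Vex) / 4.
Vout = (1.8 * 2247e-6 * 6.9) / 4
Vout = 0.02790774 / 4 V
Vout = 0.00697694 V = 6.9769 mV

6.9769 mV


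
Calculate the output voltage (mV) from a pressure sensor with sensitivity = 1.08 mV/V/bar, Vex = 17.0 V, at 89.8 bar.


Output = sensitivity * Vex * P.
Vout = 1.08 * 17.0 * 89.8
Vout = 18.36 * 89.8
Vout = 1648.73 mV

1648.73 mV


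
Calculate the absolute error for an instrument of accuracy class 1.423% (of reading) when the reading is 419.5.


Absolute error = (accuracy% / 100) * reading.
Error = (1.423 / 100) * 419.5
Error = 0.01423 * 419.5
Error = 5.9695

5.9695


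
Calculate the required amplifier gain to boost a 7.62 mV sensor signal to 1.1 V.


Gain = Vout / Vin (converting to same units).
G = 1.1 V / 7.62 mV
G = 1100.0 mV / 7.62 mV
G = 144.36

144.36


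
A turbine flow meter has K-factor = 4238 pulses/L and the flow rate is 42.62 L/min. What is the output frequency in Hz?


Frequency = K * Q / 60 (converting L/min to L/s).
f = 4238 * 42.62 / 60
f = 180623.56 / 60
f = 3010.39 Hz

3010.39 Hz


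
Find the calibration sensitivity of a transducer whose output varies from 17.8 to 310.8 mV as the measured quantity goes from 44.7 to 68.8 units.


Sensitivity = (y2 - y1) / (x2 - x1).
S = (310.8 - 17.8) / (68.8 - 44.7)
S = 293.0 / 24.1
S = 12.1577 mV/unit

12.1577 mV/unit


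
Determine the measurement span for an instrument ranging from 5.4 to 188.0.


Span = upper range - lower range.
Span = 188.0 - (5.4)
Span = 182.6

182.6


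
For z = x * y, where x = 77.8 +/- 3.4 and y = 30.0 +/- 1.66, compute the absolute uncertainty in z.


For a product z = x*y, the relative uncertainty is:
uz/z = sqrt((ux/x)^2 + (uy/y)^2)
Relative uncertainties: ux/x = 3.4/77.8 = 0.043702
uy/y = 1.66/30.0 = 0.055333
z = 77.8 * 30.0 = 2334.0
uz = 2334.0 * sqrt(0.043702^2 + 0.055333^2) = 164.57

164.57


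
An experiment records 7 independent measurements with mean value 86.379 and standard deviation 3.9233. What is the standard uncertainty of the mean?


The standard uncertainty for Type A evaluation is u = s / sqrt(n).
u = 3.9233 / sqrt(7)
u = 3.9233 / 2.6458
u = 1.4829

1.4829


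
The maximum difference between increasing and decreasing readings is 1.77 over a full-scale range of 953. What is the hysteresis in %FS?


Hysteresis = (max difference / full scale) * 100%.
H = (1.77 / 953) * 100
H = 0.186 %FS

0.186 %FS


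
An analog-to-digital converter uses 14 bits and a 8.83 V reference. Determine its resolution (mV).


The resolution (LSB) of an ADC is Vref / 2^n.
LSB = 8.83 / 2^14
LSB = 8.83 / 16384
LSB = 0.00053894 V = 0.53894043 mV

0.53894043 mV


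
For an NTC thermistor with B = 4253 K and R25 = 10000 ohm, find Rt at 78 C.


NTC thermistor equation: Rt = R25 * exp(B * (1/T - 1/T25)).
T in Kelvin: 351.15 K, T25 = 298.15 K
1/T - 1/T25 = 1/351.15 - 1/298.15 = -0.00050623
B * (1/T - 1/T25) = 4253 * -0.00050623 = -2.153
Rt = 10000 * exp(-2.153) = 1161.4 ohm

1161.4 ohm


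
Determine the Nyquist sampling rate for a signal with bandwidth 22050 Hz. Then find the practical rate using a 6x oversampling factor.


By Nyquist theorem, fs_min = 2 * fmax.
fs_min = 2 * 22050 = 44100 Hz
Practical rate = 6 * fs_min = 6 * 44100 = 264600 Hz

fs_min = 44100 Hz, fs_practical = 264600 Hz


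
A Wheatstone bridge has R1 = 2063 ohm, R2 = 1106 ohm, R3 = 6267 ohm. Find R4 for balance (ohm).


At balance: R1*R4 = R2*R3, so R4 = R2*R3/R1.
R4 = 1106 * 6267 / 2063
R4 = 6931302 / 2063
R4 = 3359.82 ohm

3359.82 ohm


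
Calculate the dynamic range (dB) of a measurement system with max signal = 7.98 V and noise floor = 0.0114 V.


Dynamic range = 20 * log10(Vmax / Vnoise).
DR = 20 * log10(7.98 / 0.0114)
DR = 20 * log10(700.0)
DR = 56.9 dB

56.9 dB


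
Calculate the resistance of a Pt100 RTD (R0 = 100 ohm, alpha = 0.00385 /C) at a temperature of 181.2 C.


The RTD equation: Rt = R0 * (1 + alpha * T).
Rt = 100 * (1 + 0.00385 * 181.2)
Rt = 100 * (1 + 0.69762)
Rt = 100 * 1.69762
Rt = 169.762 ohm

169.762 ohm


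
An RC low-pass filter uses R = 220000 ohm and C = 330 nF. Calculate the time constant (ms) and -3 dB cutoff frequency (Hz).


Time constant: tau = R * C.
tau = 220000 * 3.30e-07 = 0.0726 s
tau = 72.6 ms
Cutoff frequency: fc = 1 / (2*pi*R*C).
fc = 1 / (2*pi*0.0726) = 2.19 Hz

tau = 72.6 ms, fc = 2.19 Hz


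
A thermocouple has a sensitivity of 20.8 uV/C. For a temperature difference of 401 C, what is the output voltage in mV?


The thermocouple output V = sensitivity * dT.
V = 20.8 uV/C * 401 C
V = 8340.8 uV
V = 8.341 mV

8.341 mV


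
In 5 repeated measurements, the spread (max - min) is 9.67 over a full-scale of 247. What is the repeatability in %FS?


Repeatability = (spread / full scale) * 100%.
R = (9.67 / 247) * 100
R = 3.915 %FS

3.915 %FS


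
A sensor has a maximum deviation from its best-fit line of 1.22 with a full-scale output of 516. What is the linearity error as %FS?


Linearity error = (max deviation / full scale) * 100%.
Linearity = (1.22 / 516) * 100
Linearity = 0.236 %FS

0.236 %FS


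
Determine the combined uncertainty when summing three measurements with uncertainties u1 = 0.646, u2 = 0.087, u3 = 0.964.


For a sum of independent quantities, uc = sqrt(u1^2 + u2^2 + u3^2).
uc = sqrt(0.646^2 + 0.087^2 + 0.964^2)
uc = sqrt(0.417316 + 0.007569 + 0.929296)
uc = 1.1637

1.1637


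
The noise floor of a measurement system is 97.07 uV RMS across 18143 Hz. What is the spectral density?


Noise spectral density = Vrms / sqrt(BW).
NSD = 97.07 / sqrt(18143)
NSD = 97.07 / 134.696
NSD = 0.7207 uV/sqrt(Hz)

0.7207 uV/sqrt(Hz)


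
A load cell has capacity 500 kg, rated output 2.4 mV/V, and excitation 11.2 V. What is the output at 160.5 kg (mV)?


Vout = rated_output * Vex * (load / capacity).
Vout = 2.4 * 11.2 * (160.5 / 500)
Vout = 2.4 * 11.2 * 0.321
Vout = 8.628 mV

8.628 mV


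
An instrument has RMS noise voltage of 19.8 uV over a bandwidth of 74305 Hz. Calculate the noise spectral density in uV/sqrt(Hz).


Noise spectral density = Vrms / sqrt(BW).
NSD = 19.8 / sqrt(74305)
NSD = 19.8 / 272.5894
NSD = 0.0726 uV/sqrt(Hz)

0.0726 uV/sqrt(Hz)


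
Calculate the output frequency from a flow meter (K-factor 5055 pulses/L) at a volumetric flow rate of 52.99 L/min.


Frequency = K * Q / 60 (converting L/min to L/s).
f = 5055 * 52.99 / 60
f = 267864.45 / 60
f = 4464.41 Hz

4464.41 Hz


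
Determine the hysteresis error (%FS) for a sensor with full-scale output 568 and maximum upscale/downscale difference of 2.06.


Hysteresis = (max difference / full scale) * 100%.
H = (2.06 / 568) * 100
H = 0.363 %FS

0.363 %FS


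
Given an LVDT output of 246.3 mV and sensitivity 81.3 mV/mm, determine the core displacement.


Displacement = Vout / sensitivity.
d = 246.3 / 81.3
d = 3.03 mm

3.03 mm


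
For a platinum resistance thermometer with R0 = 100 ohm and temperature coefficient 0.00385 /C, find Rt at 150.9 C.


The RTD equation: Rt = R0 * (1 + alpha * T).
Rt = 100 * (1 + 0.00385 * 150.9)
Rt = 100 * (1 + 0.580965)
Rt = 100 * 1.580965
Rt = 158.096 ohm

158.096 ohm


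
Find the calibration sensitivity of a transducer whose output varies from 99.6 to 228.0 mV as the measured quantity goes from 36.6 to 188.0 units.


Sensitivity = (y2 - y1) / (x2 - x1).
S = (228.0 - 99.6) / (188.0 - 36.6)
S = 128.4 / 151.4
S = 0.8481 mV/unit

0.8481 mV/unit


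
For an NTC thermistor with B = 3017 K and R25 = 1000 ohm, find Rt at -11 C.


NTC thermistor equation: Rt = R25 * exp(B * (1/T - 1/T25)).
T in Kelvin: 262.15 K, T25 = 298.15 K
1/T - 1/T25 = 1/262.15 - 1/298.15 = 0.00046059
B * (1/T - 1/T25) = 3017 * 0.00046059 = 1.3896
Rt = 1000 * exp(1.3896) = 4013.3 ohm

4013.3 ohm


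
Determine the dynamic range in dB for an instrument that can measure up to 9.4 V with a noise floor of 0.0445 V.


Dynamic range = 20 * log10(Vmax / Vnoise).
DR = 20 * log10(9.4 / 0.0445)
DR = 20 * log10(211.24)
DR = 46.5 dB

46.5 dB


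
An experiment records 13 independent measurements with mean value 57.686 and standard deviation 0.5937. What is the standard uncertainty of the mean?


The standard uncertainty for Type A evaluation is u = s / sqrt(n).
u = 0.5937 / sqrt(13)
u = 0.5937 / 3.6056
u = 0.1647

0.1647


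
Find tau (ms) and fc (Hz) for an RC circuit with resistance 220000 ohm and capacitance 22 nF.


Time constant: tau = R * C.
tau = 220000 * 2.20e-08 = 0.00484 s
tau = 4.84 ms
Cutoff frequency: fc = 1 / (2*pi*R*C).
fc = 1 / (2*pi*0.00484) = 32.88 Hz

tau = 4.84 ms, fc = 32.88 Hz
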